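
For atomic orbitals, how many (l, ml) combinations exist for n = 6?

The n = 6 shell contains n² = 6² = 36 orbitals.

36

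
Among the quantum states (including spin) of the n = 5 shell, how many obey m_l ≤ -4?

2

The n = 5 shell has l = 0 through 4; check each.
Contributions: l=4 → 1.
Orbitals: 1. Each orbital carries two spin states, so 1 × 2 = 2 states.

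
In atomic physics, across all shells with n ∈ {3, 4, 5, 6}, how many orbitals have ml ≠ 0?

For each n in the range, tally the orbitals obeying ml ≠ 0:
n=3 → 6; n=4 → 12; n=5 → 20; n=6 → 30.
Total orbitals: 6 + 12 + 20 + 30 = 68.

68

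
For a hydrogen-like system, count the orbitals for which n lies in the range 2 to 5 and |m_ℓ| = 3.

Work shell by shell — for each n, count the (ℓ, m_ℓ) pairs that satisfy |m_ℓ| = 3:
n=4 → 2; n=5 → 4.
Total orbitals: 2 + 4 = 6.

6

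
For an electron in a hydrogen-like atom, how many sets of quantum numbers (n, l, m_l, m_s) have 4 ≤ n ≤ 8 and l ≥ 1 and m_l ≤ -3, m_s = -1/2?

35

Per-shell orbital counts meeting the constraint:
n=4 → 1; n=5 → 3; n=6 → 6; n=7 → 10; n=8 → 15.
Orbitals: 1 + 3 + 6 + 10 + 15 = 35. With m_s fixed to -1/2 there is one state per orbital, so 35 states.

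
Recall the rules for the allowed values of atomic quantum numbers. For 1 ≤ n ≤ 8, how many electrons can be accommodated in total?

Total orbitals = 1² + 2² + 3² + 4² + 5² + 6² + 7² + 8² = 204. Doubling for spin gives 408 electrons.

408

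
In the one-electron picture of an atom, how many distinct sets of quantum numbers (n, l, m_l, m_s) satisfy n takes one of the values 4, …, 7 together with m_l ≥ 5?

8

For each n in the range, tally the orbitals obeying m_l ≥ 5:
n=6 → 1; n=7 → 3.
Orbitals: 1 + 3 = 4. Including both spin states (m_s = ±1/2) gives 2 × 4 = 8 states.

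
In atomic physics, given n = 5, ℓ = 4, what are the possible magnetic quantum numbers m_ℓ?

-4, -3, -2, -1, 0, 1, 2, 3, 4

m_ℓ takes every integer from −ℓ to +ℓ. With ℓ = 4 that gives the 9 values -4, -3, -2, -1, 0, 1, 2, 3, 4.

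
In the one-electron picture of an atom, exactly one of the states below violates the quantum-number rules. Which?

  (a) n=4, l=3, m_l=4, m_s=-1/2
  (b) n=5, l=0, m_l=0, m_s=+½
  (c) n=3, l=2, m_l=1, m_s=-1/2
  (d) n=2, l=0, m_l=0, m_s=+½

(a) has |m_l| = 4 > l = 3, violating −l ≤ m_l ≤ l.
The remaining sets (b), (c), (d) satisfy all four rules.

(a)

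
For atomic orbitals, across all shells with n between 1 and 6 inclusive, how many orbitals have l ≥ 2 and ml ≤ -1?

30

Work shell by shell — for each n, count the (l, ml) pairs that satisfy l ≥ 2 and ml ≤ -1:
n=3 → 2; n=4 → 5; n=5 → 9; n=6 → 14.
Total orbitals: 2 + 5 + 9 + 14 = 30.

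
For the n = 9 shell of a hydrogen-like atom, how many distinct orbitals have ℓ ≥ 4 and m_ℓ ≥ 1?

Go through ℓ = 0, …, 8 (the values permitted for n = 9).
Contributions: ℓ=4 → 4; ℓ=5 → 5; ℓ=6 → 6; ℓ=7 → 7; ℓ=8 → 8.
Total orbitals: 4 + 5 + 6 + 7 + 8 = 30.

30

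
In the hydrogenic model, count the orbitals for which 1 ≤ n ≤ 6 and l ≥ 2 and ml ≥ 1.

30

Per-shell orbital counts meeting the constraint:
n=3 → 2; n=4 → 5; n=5 → 9; n=6 → 14.
Total orbitals: 2 + 5 + 9 + 14 = 30.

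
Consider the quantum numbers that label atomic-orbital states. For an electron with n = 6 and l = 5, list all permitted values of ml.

ml takes every integer from −l to +l. With l = 5 that gives the 11 values -5, -4, -3, -2, -1, 0, 1, 2, 3, 4, 5.

-5, -4, -3, -2, -1, 0, 1, 2, 3, 4, 5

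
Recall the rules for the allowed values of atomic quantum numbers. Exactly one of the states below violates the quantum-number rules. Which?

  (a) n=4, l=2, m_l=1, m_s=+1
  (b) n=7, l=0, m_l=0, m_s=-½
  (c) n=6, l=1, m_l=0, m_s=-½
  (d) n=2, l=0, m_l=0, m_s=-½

(a) has m_s = +1, but an electron's spin must be ±1/2.
The remaining sets (b), (c), (d) satisfy all four rules.

(a)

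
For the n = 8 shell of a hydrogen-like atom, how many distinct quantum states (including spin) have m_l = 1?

The n = 8 shell has l = 0 through 7; check each.
Orbitals with m_l = 1, by l: l=1 → 1; l=2 → 1; l=3 → 1; l=4 → 1; l=5 → 1; l=6 → 1; l=7 → 1.
Orbitals: 1 + 1 + 1 + 1 + 1 + 1 + 1 = 7. Each orbital carries two spin states, so 7 × 2 = 14 states.

14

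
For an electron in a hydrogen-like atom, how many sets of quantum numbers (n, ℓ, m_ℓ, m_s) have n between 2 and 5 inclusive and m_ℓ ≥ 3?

Work shell by shell — for each n, count the (ℓ, m_ℓ) pairs that satisfy m_ℓ ≥ 3:
n=4 → 1; n=5 → 3.
Orbitals: 1 + 3 = 4. Including both spin states (m_s = ±1/2) gives 2 × 4 = 8 states.

8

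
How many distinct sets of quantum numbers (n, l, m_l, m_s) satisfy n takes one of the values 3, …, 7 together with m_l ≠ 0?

220

Go shell by shell, enumerating (l, m_l) with m_l ≠ 0:
n=3 → 6; n=4 → 12; n=5 → 20; n=6 → 30; n=7 → 42.
Orbitals: 6 + 12 + 20 + 30 + 42 = 110. Including both spin states (m_s = ±1/2) gives 2 × 110 = 220 states.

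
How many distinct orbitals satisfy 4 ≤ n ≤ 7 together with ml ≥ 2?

34

Count contributing orbitals for each principal shell:
n=4 → 3; n=5 → 6; n=6 → 10; n=7 → 15.
Total orbitals: 3 + 6 + 10 + 15 = 34.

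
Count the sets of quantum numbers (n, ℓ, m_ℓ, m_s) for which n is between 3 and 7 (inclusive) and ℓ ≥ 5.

Per-shell orbital counts meeting the constraint:
n=6 → 11; n=7 → 24.
Orbitals: 11 + 24 = 35. Including both spin states (m_s = ±1/2) gives 2 × 35 = 70 states.

70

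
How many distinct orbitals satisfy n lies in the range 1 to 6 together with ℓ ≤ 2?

41

For each n in the range, tally the orbitals obeying ℓ ≤ 2:
n=1 → 1; n=2 → 4; n=3 → 9; n=4 → 9; n=5 → 9; n=6 → 9.
Total orbitals: 1 + 4 + 9 + 9 + 9 + 9 = 41.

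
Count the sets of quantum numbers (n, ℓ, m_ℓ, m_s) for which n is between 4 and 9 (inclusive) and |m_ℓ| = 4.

60

Go shell by shell, enumerating (ℓ, m_ℓ) with |m_ℓ| = 4:
n=5 → 2; n=6 → 4; n=7 → 6; n=8 → 8; n=9 → 10.
Orbitals: 2 + 4 + 6 + 8 + 10 = 30. Including both spin states (m_s = ±1/2) gives 2 × 30 = 60 states.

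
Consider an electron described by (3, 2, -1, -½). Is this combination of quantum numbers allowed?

Allowed

n = 3 is a positive integer. ℓ = 2 satisfies 0 ≤ ℓ ≤ n−1 = 2. m_ℓ = -1 lies in the range −ℓ … +ℓ (here −2 … 2). m_s = -1/2 is one of ±1/2.
All four constraints are satisfied.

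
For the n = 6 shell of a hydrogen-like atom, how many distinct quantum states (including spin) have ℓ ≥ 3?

With n = 6 the allowed ℓ are 0, 1, …, 5.
The (ℓ, m_ℓ) pairs meeting ℓ ≥ 3 give: ℓ=3 → 7; ℓ=4 → 9; ℓ=5 → 11.
Orbitals: 7 + 9 + 11 = 27. Each orbital carries two spin states, so 27 × 2 = 54 states.

54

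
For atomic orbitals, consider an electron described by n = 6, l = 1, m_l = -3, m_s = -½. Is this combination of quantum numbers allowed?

The magnetic quantum number must satisfy −l ≤ m_l ≤ l. With l = 1, m_l can only be -1, 0, 1, so m_l = -3 is forbidden.

Invalid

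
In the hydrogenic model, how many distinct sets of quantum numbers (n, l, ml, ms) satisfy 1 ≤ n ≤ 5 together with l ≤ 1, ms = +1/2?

17

For each n in the range, tally the orbitals obeying l ≤ 1:
n=1 → 1; n=2 → 4; n=3 → 4; n=4 → 4; n=5 → 4.
Orbitals: 1 + 4 + 4 + 4 + 4 = 17. With ms fixed to +1/2 there is one state per orbital, so 17 states.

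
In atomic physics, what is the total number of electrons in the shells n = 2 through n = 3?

26

Shell n has n² orbitals: 2²=4 + 3²=9 = 13 orbitals.
Two spin states per orbital: 2 × 13 = 26 electrons.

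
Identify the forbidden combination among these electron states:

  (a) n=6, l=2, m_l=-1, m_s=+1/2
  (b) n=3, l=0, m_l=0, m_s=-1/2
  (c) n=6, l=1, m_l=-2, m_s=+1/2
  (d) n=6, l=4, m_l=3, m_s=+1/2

(c)

(c) has |m_l| = 2 > l = 1, violating −l ≤ m_l ≤ l.
The remaining sets (a), (b), (d) satisfy all four rules.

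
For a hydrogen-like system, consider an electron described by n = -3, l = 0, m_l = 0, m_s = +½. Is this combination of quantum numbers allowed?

Not allowed

The principal quantum number must be a positive integer (n ≥ 1), but here n = -3.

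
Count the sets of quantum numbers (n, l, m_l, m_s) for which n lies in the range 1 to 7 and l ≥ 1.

266

Work shell by shell — for each n, count the (l, m_l) pairs that satisfy l ≥ 1:
n=2 → 3; n=3 → 8; n=4 → 15; n=5 → 24; n=6 → 35; n=7 → 48.
Orbitals: 3 + 8 + 15 + 24 + 35 + 48 = 133. Including both spin states (m_s = ±1/2) gives 2 × 133 = 266 states.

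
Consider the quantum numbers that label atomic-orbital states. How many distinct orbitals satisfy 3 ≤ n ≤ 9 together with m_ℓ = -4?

Go shell by shell, enumerating (ℓ, m_ℓ) with m_ℓ = -4:
n=5 → 1; n=6 → 2; n=7 → 3; n=8 → 4; n=9 → 5.
Total orbitals: 1 + 2 + 3 + 4 + 5 = 15.

15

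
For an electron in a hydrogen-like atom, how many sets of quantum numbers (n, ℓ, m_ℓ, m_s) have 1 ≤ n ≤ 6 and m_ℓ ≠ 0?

Go shell by shell, enumerating (ℓ, m_ℓ) with m_ℓ ≠ 0:
n=2 → 2; n=3 → 6; n=4 → 12; n=5 → 20; n=6 → 30.
Orbitals: 2 + 6 + 12 + 20 + 30 = 70. Including both spin states (m_s = ±1/2) gives 2 × 70 = 140 states.

140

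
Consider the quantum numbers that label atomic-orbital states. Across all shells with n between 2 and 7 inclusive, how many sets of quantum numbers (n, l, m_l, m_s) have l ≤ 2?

Per-shell orbital counts meeting the constraint:
n=2 → 4; n=3 → 9; n=4 → 9; n=5 → 9; n=6 → 9; n=7 → 9.
Orbitals: 4 + 9 + 9 + 9 + 9 + 9 = 49. Including both spin states (m_s = ±1/2) gives 2 × 49 = 98 states.

98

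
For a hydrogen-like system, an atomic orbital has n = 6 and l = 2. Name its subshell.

6d

l = 2 corresponds to the letter 'd', so the subshell is 6d.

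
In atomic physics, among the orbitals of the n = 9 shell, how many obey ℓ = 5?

11

Per ℓ-value: ℓ=5 → 11.
Total orbitals: 11.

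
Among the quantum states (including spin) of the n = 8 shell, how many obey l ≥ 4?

96

Orbitals with l ≥ 4, by l: l=4 → 9; l=5 → 11; l=6 → 13; l=7 → 15.
Orbitals: 9 + 11 + 13 + 15 = 48. Each orbital carries two spin states, so 48 × 2 = 96 states.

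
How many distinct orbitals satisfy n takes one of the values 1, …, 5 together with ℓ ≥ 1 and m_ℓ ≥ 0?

30

Per-shell orbital counts meeting the constraint:
n=2 → 2; n=3 → 5; n=4 → 9; n=5 → 14.
Total orbitals: 2 + 5 + 9 + 14 = 30.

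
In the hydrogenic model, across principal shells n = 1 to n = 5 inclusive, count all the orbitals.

Shell n has n² orbitals: 1²=1 + 2²=4 + 3²=9 + 4²=16 + 5²=25 = 55 orbitals.

55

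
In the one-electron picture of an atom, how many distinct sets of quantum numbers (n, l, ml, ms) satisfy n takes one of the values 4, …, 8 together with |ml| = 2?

80

For each n in the range, tally the orbitals obeying |ml| = 2:
n=4 → 4; n=5 → 6; n=6 → 8; n=7 → 10; n=8 → 12.
Orbitals: 4 + 6 + 8 + 10 + 12 = 40. Including both spin states (ms = ±1/2) gives 2 × 40 = 80 states.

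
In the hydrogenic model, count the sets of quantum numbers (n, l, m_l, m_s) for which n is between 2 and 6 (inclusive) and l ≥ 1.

170

Per-shell orbital counts meeting the constraint:
n=2 → 3; n=3 → 8; n=4 → 15; n=5 → 24; n=6 → 35.
Orbitals: 3 + 8 + 15 + 24 + 35 = 85. Including both spin states (m_s = ±1/2) gives 2 × 85 = 170 states.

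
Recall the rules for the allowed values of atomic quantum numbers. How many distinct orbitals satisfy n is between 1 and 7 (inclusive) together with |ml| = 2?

30

Per-shell orbital counts meeting the constraint:
n=3 → 2; n=4 → 4; n=5 → 6; n=6 → 8; n=7 → 10.
Total orbitals: 2 + 4 + 6 + 8 + 10 = 30.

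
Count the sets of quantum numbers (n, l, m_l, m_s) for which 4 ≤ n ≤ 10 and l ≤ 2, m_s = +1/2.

For each n in the range, tally the orbitals obeying l ≤ 2:
n=4 → 9; n=5 → 9; n=6 → 9; n=7 → 9; n=8 → 9; n=9 → 9; n=10 → 9.
Orbitals: 9 + 9 + 9 + 9 + 9 + 9 + 9 = 63. With m_s fixed to +1/2 there is one state per orbital, so 63 states.

63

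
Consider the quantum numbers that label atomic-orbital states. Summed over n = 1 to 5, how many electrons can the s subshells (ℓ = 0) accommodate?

An s subshell (ℓ = 0) exists for every n ≥ 1, so shells n = 1, 2, 3, 4, 5 each contribute one — 5 subshells.
Since each s subshell holds 2(2·0+1) = 2 electrons, the total is 5 × 2 = 10.

10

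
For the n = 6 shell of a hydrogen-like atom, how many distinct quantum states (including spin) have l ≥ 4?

40

Go through l = 0, …, 5 (the values permitted for n = 6).
The (l, m_l) pairs meeting l ≥ 4 give: l=4 → 9; l=5 → 11.
Orbitals: 9 + 11 = 20. Each orbital carries two spin states, so 20 × 2 = 40 states.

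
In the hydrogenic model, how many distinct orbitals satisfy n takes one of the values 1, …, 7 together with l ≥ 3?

Work shell by shell — for each n, count the (l, ml) pairs that satisfy l ≥ 3:
n=4 → 7; n=5 → 16; n=6 → 27; n=7 → 40.
Total orbitals: 7 + 16 + 27 + 40 = 90.

90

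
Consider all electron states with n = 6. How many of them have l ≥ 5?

For n = 6, l ranges over 0 … 5.
Contributions: l=5 → 11.
Orbitals: 11. Each orbital carries two spin states, so 11 × 2 = 22 states.

22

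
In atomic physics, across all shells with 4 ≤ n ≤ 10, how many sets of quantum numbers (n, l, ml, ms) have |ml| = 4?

Treat each shell separately and count matching orbitals:
n=5 → 2; n=6 → 4; n=7 → 6; n=8 → 8; n=9 → 10; n=10 → 12.
Orbitals: 2 + 4 + 6 + 8 + 10 + 12 = 42. Including both spin states (ms = ±1/2) gives 2 × 42 = 84 states.

84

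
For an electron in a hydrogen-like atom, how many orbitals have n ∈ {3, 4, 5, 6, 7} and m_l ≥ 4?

10

Go shell by shell, enumerating (l, m_l) with m_l ≥ 4:
n=5 → 1; n=6 → 3; n=7 → 6.
Total orbitals: 1 + 3 + 6 = 10.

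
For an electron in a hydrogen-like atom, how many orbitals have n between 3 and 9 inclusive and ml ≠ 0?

238

Per-shell orbital counts meeting the constraint:
n=3 → 6; n=4 → 12; n=5 → 20; n=6 → 30; n=7 → 42; n=8 → 56; n=9 → 72.
Total orbitals: 6 + 12 + 20 + 30 + 42 + 56 + 72 = 238.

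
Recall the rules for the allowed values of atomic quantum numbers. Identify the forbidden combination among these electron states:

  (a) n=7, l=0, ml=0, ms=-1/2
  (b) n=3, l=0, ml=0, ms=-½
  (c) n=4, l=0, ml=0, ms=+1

(c) has ms = +1, but an electron's spin must be ±1/2.
The remaining sets (a), (b) satisfy all four rules.

(c)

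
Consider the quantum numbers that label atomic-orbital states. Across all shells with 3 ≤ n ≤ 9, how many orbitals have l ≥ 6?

86

Go shell by shell, enumerating (l, m_l) with l ≥ 6:
n=7 → 13; n=8 → 28; n=9 → 45.
Total orbitals: 13 + 28 + 45 = 86.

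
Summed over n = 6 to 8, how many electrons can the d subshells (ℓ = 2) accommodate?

30

A d subshell (ℓ = 2) exists for every n ≥ 3, so shells n = 6, 7, 8 each contribute one — 3 subshells.
Since each d subshell holds 2(2·2+1) = 10 electrons, the total is 3 × 10 = 30.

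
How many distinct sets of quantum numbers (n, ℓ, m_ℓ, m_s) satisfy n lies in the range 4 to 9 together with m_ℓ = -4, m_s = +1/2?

15

Treat each shell separately and count matching orbitals:
n=5 → 1; n=6 → 2; n=7 → 3; n=8 → 4; n=9 → 5.
Orbitals: 1 + 2 + 3 + 4 + 5 = 15. With m_s fixed to +1/2 there is one state per orbital, so 15 states.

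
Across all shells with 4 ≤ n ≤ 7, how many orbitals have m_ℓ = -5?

Treat each shell separately and count matching orbitals:
n=6 → 1; n=7 → 2.
Total orbitals: 1 + 2 = 3.

3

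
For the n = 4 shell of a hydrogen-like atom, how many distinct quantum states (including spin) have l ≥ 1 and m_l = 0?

The (l, m_l) pairs meeting l ≥ 1 and m_l = 0 give: l=1 → 1; l=2 → 1; l=3 → 1.
Orbitals: 1 + 1 + 1 = 3. Each orbital carries two spin states, so 3 × 2 = 6 states.

6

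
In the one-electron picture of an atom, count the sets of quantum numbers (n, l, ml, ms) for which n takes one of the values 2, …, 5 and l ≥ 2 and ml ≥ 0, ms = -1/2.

22

Work shell by shell — for each n, count the (l, ml) pairs that satisfy l ≥ 2 and ml ≥ 0:
n=3 → 3; n=4 → 7; n=5 → 12.
Orbitals: 3 + 7 + 12 = 22. With ms fixed to -1/2 there is one state per orbital, so 22 states.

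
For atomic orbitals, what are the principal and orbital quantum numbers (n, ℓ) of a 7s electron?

n = 7, ℓ = 0

The leading integer gives n = 7; the letter 's' means ℓ = 0.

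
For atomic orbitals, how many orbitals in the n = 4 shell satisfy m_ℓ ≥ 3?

Orbitals with m_ℓ ≥ 3, by ℓ: ℓ=3 → 1.
Total orbitals: 1.

1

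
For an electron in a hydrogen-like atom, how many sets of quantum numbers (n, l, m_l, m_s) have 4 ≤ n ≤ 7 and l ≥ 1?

Go shell by shell, enumerating (l, m_l) with l ≥ 1:
n=4 → 15; n=5 → 24; n=6 → 35; n=7 → 48.
Orbitals: 15 + 24 + 35 + 48 = 122. Including both spin states (m_s = ±1/2) gives 2 × 122 = 244 states.

244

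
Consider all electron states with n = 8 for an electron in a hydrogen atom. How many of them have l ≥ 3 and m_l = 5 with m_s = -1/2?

Orbitals with l ≥ 3 and m_l = 5, by l: l=5 → 1; l=6 → 1; l=7 → 1.
Orbitals: 1 + 1 + 1 = 3. With m_s fixed to a single value there is one state per orbital, giving 3 states.

3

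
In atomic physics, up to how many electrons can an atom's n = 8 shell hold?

A shell holds 2n² electrons: 2 × 8² = 2 × 64 = 128.

128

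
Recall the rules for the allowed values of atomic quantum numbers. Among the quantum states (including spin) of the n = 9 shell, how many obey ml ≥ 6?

12

For n = 9, l ranges over 0 … 8.
Contributions: l=6 → 1; l=7 → 2; l=8 → 3.
Orbitals: 1 + 2 + 3 = 6. Each orbital carries two spin states, so 6 × 2 = 12 states.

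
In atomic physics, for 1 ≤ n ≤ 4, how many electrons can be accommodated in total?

Total orbitals = 1² + 2² + 3² + 4² = 30. Doubling for spin gives 60 electrons.

60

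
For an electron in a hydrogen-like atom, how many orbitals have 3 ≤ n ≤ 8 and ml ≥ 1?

83

Treat each shell separately and count matching orbitals:
n=3 → 3; n=4 → 6; n=5 → 10; n=6 → 15; n=7 → 21; n=8 → 28.
Total orbitals: 3 + 6 + 10 + 15 + 21 + 28 = 83.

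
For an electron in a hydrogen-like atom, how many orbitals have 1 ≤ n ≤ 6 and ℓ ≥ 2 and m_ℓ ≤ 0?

For each n in the range, tally the orbitals obeying ℓ ≥ 2 and m_ℓ ≤ 0:
n=3 → 3; n=4 → 7; n=5 → 12; n=6 → 18.
Total orbitals: 3 + 7 + 12 + 18 = 40.

40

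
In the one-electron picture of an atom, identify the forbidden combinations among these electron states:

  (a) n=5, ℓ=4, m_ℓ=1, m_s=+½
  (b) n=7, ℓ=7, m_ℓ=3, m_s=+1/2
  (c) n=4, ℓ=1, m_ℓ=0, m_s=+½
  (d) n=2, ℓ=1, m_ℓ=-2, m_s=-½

(b) has ℓ = 7 ≥ n = 7, violating 0 ≤ ℓ ≤ n−1.
(d) has |m_ℓ| = 2 > ℓ = 1, violating −ℓ ≤ m_ℓ ≤ ℓ.
The remaining sets (a), (c) satisfy all four rules.

(b) and (d)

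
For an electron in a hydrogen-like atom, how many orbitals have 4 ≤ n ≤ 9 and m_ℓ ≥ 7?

4

Go shell by shell, enumerating (ℓ, m_ℓ) with m_ℓ ≥ 7:
n=8 → 1; n=9 → 3.
Total orbitals: 1 + 3 = 4.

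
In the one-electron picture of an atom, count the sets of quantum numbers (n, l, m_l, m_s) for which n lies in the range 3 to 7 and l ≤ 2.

Work shell by shell — for each n, count the (l, m_l) pairs that satisfy l ≤ 2:
n=3 → 9; n=4 → 9; n=5 → 9; n=6 → 9; n=7 → 9.
Orbitals: 9 + 9 + 9 + 9 + 9 = 45. Including both spin states (m_s = ±1/2) gives 2 × 45 = 90 states.

90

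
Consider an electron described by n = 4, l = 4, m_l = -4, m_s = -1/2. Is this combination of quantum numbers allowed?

The orbital quantum number must satisfy 0 ≤ l ≤ n−1. With n = 4 the allowed l values are 0, 1, 2, 3, so l = 4 is out of range.

No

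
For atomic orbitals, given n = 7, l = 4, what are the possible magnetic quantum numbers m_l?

-4, -3, -2, -1, 0, 1, 2, 3, 4

m_l takes every integer from −l to +l. With l = 4 that gives the 9 values -4, -3, -2, -1, 0, 1, 2, 3, 4.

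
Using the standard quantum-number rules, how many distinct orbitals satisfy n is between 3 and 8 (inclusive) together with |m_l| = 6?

Per-shell orbital counts meeting the constraint:
n=7 → 2; n=8 → 4.
Total orbitals: 2 + 4 = 6.

6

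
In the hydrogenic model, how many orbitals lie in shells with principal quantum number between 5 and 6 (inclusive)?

61

Shell n has n² orbitals: 5²=25 + 6²=36 = 61 orbitals.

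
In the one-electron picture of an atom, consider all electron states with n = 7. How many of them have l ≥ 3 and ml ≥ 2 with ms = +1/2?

14

With n = 7 the allowed l are 0, 1, …, 6.
Contributions: l=3 → 2; l=4 → 3; l=5 → 4; l=6 → 5.
Orbitals: 2 + 3 + 4 + 5 = 14. With ms fixed to a single value there is one state per orbital, giving 14 states.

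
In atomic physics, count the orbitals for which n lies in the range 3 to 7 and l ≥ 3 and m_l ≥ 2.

30

Per-shell orbital counts meeting the constraint:
n=4 → 2; n=5 → 5; n=6 → 9; n=7 → 14.
Total orbitals: 2 + 5 + 9 + 14 = 30.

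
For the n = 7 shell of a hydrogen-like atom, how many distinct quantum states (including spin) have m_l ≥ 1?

42

Go through l = 0, …, 6 (the values permitted for n = 7).
Contributions: l=1 → 1; l=2 → 2; l=3 → 3; l=4 → 4; l=5 → 5; l=6 → 6.
Orbitals: 1 + 2 + 3 + 4 + 5 + 6 = 21. Each orbital carries two spin states, so 21 × 2 = 42 states.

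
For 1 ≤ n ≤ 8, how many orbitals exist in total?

204

Total orbitals = 1² + 2² + 3² + 4² + 5² + 6² + 7² + 8² = 204.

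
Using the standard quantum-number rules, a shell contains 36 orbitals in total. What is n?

n² = 36 ⇒ n = 6.

n = 6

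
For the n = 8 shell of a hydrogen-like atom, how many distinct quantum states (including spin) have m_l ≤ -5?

12

The n = 8 shell has l = 0 through 7; check each.
The (l, m_l) pairs meeting m_l ≤ -5 give: l=5 → 1; l=6 → 2; l=7 → 3.
Orbitals: 1 + 2 + 3 = 6. Each orbital carries two spin states, so 6 × 2 = 12 states.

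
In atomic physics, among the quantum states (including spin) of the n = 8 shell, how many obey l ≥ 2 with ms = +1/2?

60

For n = 8, l ranges over 0 … 7.
The (l, ml) pairs meeting l ≥ 2 give: l=2 → 5; l=3 → 7; l=4 → 9; l=5 → 11; l=6 → 13; l=7 → 15.
Orbitals: 5 + 7 + 9 + 11 + 13 + 15 = 60. With ms fixed to a single value there is one state per orbital, giving 60 states.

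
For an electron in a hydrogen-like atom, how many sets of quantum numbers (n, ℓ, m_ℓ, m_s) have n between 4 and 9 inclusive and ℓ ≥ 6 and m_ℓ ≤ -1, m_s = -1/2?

Count contributing orbitals for each principal shell:
n=7 → 6; n=8 → 13; n=9 → 21.
Orbitals: 6 + 13 + 21 = 40. With m_s fixed to -1/2 there is one state per orbital, so 40 states.

40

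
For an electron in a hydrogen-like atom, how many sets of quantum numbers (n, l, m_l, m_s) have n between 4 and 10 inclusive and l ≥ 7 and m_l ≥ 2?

80

Count contributing orbitals for each principal shell:
n=8 → 6; n=9 → 13; n=10 → 21.
Orbitals: 6 + 13 + 21 = 40. Including both spin states (m_s = ±1/2) gives 2 × 40 = 80 states.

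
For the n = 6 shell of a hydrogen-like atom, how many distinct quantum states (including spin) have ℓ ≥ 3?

For n = 6, ℓ ranges over 0 … 5.
Per ℓ-value: ℓ=3 → 7; ℓ=4 → 9; ℓ=5 → 11.
Orbitals: 7 + 9 + 11 = 27. Each orbital carries two spin states, so 27 × 2 = 54 states.

54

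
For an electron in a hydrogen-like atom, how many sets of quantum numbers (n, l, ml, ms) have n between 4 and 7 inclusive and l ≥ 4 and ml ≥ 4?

20

Work shell by shell — for each n, count the (l, ml) pairs that satisfy l ≥ 4 and ml ≥ 4:
n=5 → 1; n=6 → 3; n=7 → 6.
Orbitals: 1 + 3 + 6 = 10. Including both spin states (ms = ±1/2) gives 2 × 10 = 20 states.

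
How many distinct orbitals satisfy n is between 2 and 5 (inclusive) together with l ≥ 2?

Go shell by shell, enumerating (l, m_l) with l ≥ 2:
n=3 → 5; n=4 → 12; n=5 → 21.
Total orbitals: 5 + 12 + 21 = 38.

38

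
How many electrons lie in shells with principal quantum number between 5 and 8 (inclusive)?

348

Shell n has n² orbitals: 5²=25 + 6²=36 + 7²=49 + 8²=64 = 174 orbitals.
Two spin states per orbital: 2 × 174 = 348 electrons.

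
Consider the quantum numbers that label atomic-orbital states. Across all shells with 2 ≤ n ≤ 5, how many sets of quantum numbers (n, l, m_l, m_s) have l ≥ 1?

Count contributing orbitals for each principal shell:
n=2 → 3; n=3 → 8; n=4 → 15; n=5 → 24.
Orbitals: 3 + 8 + 15 + 24 = 50. Including both spin states (m_s = ±1/2) gives 2 × 50 = 100 states.

100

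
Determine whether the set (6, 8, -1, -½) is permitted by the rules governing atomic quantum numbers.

The orbital quantum number must satisfy 0 ≤ l ≤ n−1. With n = 6 the allowed l values are 0, 1, 2, 3, 4, 5, so l = 8 is out of range.

No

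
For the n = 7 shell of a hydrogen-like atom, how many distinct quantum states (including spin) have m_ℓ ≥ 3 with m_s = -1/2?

10

The n = 7 shell has ℓ = 0 through 6; check each.
Per ℓ-value: ℓ=3 → 1; ℓ=4 → 2; ℓ=5 → 3; ℓ=6 → 4.
Orbitals: 1 + 2 + 3 + 4 = 10. With m_s fixed to a single value there is one state per orbital, giving 10 states.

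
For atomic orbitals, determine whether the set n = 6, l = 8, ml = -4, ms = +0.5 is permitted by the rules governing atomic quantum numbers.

The orbital quantum number must satisfy 0 ≤ l ≤ n−1. With n = 6 the allowed l values are 0, 1, 2, 3, 4, 5, so l = 8 is out of range.

No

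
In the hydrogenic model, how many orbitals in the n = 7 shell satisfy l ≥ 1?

48

The n = 7 shell has l = 0 through 6; check each.
Orbitals with l ≥ 1, by l: l=1 → 3; l=2 → 5; l=3 → 7; l=4 → 9; l=5 → 11; l=6 → 13.
Total orbitals: 3 + 5 + 7 + 9 + 11 + 13 = 48.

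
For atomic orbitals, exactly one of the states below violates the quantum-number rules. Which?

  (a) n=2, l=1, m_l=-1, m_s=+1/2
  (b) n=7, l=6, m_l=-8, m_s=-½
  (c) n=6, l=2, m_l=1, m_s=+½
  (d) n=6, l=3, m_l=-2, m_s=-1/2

(b) has |m_l| = 8 > l = 6, violating −l ≤ m_l ≤ l.
The remaining sets (a), (c), (d) satisfy all four rules.

(b)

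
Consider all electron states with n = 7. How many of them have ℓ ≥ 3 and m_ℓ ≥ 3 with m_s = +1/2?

With n = 7 the allowed ℓ are 0, 1, …, 6.
Orbitals with ℓ ≥ 3 and m_ℓ ≥ 3, by ℓ: ℓ=3 → 1; ℓ=4 → 2; ℓ=5 → 3; ℓ=6 → 4.
Orbitals: 1 + 2 + 3 + 4 = 10. With m_s fixed to a single value there is one state per orbital, giving 10 states.

10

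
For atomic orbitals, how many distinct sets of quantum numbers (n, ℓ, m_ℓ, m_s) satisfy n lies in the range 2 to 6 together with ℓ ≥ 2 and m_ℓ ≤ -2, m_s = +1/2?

Treat each shell separately and count matching orbitals:
n=3 → 1; n=4 → 3; n=5 → 6; n=6 → 10.
Orbitals: 1 + 3 + 6 + 10 = 20. With m_s fixed to +1/2 there is one state per orbital, so 20 states.

20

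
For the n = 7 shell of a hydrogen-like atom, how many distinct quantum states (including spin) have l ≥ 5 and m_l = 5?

For n = 7, l ranges over 0 … 6.
Orbitals with l ≥ 5 and m_l = 5, by l: l=5 → 1; l=6 → 1.
Orbitals: 1 + 1 = 2. Each orbital carries two spin states, so 2 × 2 = 4 states.

4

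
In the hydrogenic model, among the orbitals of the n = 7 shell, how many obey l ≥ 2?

45

Contributions: l=2 → 5; l=3 → 7; l=4 → 9; l=5 → 11; l=6 → 13.
Total orbitals: 5 + 7 + 9 + 11 + 13 = 45.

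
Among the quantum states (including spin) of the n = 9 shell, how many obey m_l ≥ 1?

For n = 9, l ranges over 0 … 8.
The (l, m_l) pairs meeting m_l ≥ 1 give: l=1 → 1; l=2 → 2; l=3 → 3; l=4 → 4; l=5 → 5; l=6 → 6; l=7 → 7; l=8 → 8.
Orbitals: 1 + 2 + 3 + 4 + 5 + 6 + 7 + 8 = 36. Each orbital carries two spin states, so 36 × 2 = 72 states.

72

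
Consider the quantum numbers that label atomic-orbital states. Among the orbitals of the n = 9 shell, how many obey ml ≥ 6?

6

Contributions: l=6 → 1; l=7 → 2; l=8 → 3.
Total orbitals: 1 + 2 + 3 = 6.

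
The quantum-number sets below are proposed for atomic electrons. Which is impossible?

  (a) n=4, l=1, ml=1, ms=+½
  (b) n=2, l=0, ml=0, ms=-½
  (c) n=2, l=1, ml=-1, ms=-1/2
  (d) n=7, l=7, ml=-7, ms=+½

(d) has l = 7 ≥ n = 7, violating 0 ≤ l ≤ n−1.
The remaining sets (a), (b), (c) satisfy all four rules.

(d)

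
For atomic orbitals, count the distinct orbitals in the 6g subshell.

9

A subshell has 2ℓ+1 orbitals; with ℓ = 4, that's 9.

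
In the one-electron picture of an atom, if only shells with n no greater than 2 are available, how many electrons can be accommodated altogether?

Total orbitals = 1² + 2² = 5. Doubling for spin gives 10 electrons.

10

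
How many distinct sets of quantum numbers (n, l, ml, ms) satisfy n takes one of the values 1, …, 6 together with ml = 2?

20

Work shell by shell — for each n, count the (l, ml) pairs that satisfy ml = 2:
n=3 → 1; n=4 → 2; n=5 → 3; n=6 → 4.
Orbitals: 1 + 2 + 3 + 4 = 10. Including both spin states (ms = ±1/2) gives 2 × 10 = 20 states.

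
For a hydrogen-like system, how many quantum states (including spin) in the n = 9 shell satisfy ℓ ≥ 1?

Contributions: ℓ=1 → 3; ℓ=2 → 5; ℓ=3 → 7; ℓ=4 → 9; ℓ=5 → 11; ℓ=6 → 13; ℓ=7 → 15; ℓ=8 → 17.
Orbitals: 3 + 5 + 7 + 9 + 11 + 13 + 15 + 17 = 80. Each orbital carries two spin states, so 80 × 2 = 160 states.

160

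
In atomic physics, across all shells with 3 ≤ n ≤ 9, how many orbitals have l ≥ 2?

252

Per-shell orbital counts meeting the constraint:
n=3 → 5; n=4 → 12; n=5 → 21; n=6 → 32; n=7 → 45; n=8 → 60; n=9 → 77.
Total orbitals: 5 + 12 + 21 + 32 + 45 + 60 + 77 = 252.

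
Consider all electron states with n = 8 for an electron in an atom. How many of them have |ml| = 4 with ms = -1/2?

With n = 8 the allowed l are 0, 1, …, 7.
Per l-value: l=4 → 2; l=5 → 2; l=6 → 2; l=7 → 2.
Orbitals: 2 + 2 + 2 + 2 = 8. With ms fixed to a single value there is one state per orbital, giving 8 states.

8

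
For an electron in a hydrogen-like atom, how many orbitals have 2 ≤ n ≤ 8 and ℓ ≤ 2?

Count contributing orbitals for each principal shell:
n=2 → 4; n=3 → 9; n=4 → 9; n=5 → 9; n=6 → 9; n=7 → 9; n=8 → 9.
Total orbitals: 4 + 9 + 9 + 9 + 9 + 9 + 9 = 58.

58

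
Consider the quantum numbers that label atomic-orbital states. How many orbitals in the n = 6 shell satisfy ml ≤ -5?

The n = 6 shell has l = 0 through 5; check each.
The (l, ml) pairs meeting ml ≤ -5 give: l=5 → 1.
Total orbitals: 1.

1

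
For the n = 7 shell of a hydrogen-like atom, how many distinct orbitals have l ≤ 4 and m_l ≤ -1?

Go through l = 0, …, 6 (the values permitted for n = 7).
Orbitals with l ≤ 4 and m_l ≤ -1, by l: l=1 → 1; l=2 → 2; l=3 → 3; l=4 → 4.
Total orbitals: 1 + 2 + 3 + 4 = 10.

10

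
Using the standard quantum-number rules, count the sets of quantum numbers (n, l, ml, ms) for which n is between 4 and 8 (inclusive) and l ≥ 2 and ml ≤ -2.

For each n in the range, tally the orbitals obeying l ≥ 2 and ml ≤ -2:
n=4 → 3; n=5 → 6; n=6 → 10; n=7 → 15; n=8 → 21.
Orbitals: 3 + 6 + 10 + 15 + 21 = 55. Including both spin states (ms = ±1/2) gives 2 × 55 = 110 states.

110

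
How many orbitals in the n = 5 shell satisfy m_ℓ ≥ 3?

3

The n = 5 shell has ℓ = 0 through 4; check each.
Per ℓ-value: ℓ=3 → 1; ℓ=4 → 2.
Total orbitals: 1 + 2 = 3.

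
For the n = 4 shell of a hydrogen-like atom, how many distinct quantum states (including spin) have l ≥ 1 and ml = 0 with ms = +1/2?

With n = 4 the allowed l are 0, 1, …, 3.
The (l, ml) pairs meeting l ≥ 1 and ml = 0 give: l=1 → 1; l=2 → 1; l=3 → 1.
Orbitals: 1 + 1 + 1 = 3. With ms fixed to a single value there is one state per orbital, giving 3 states.

3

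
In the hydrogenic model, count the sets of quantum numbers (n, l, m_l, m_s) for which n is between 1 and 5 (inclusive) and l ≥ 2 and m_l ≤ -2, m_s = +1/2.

10

Treat each shell separately and count matching orbitals:
n=3 → 1; n=4 → 3; n=5 → 6.
Orbitals: 1 + 3 + 6 = 10. With m_s fixed to +1/2 there is one state per orbital, so 10 states.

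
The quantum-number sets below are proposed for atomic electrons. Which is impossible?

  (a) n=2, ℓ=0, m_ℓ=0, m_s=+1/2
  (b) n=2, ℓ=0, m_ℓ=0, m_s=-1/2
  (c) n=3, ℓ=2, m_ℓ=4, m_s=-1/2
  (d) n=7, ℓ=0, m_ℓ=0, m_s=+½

(c)

(c) has |m_ℓ| = 4 > ℓ = 2, violating −ℓ ≤ m_ℓ ≤ ℓ.
The remaining sets (a), (b), (d) satisfy all four rules.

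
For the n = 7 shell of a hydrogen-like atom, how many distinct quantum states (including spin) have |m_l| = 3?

Contributions: l=3 → 2; l=4 → 2; l=5 → 2; l=6 → 2.
Orbitals: 2 + 2 + 2 + 2 = 8. Each orbital carries two spin states, so 8 × 2 = 16 states.

16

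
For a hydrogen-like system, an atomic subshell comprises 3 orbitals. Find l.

2l+1 = 3 gives l = 1.

l = 1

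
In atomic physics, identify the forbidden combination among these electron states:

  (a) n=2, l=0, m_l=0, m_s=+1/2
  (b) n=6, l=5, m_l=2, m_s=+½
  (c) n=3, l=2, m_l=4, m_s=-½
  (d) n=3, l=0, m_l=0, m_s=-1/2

(c) has |m_l| = 4 > l = 2, violating −l ≤ m_l ≤ l.
The remaining sets (a), (b), (d) satisfy all four rules.

(c)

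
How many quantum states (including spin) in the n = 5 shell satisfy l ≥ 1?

48

With n = 5 the allowed l are 0, 1, …, 4.
The (l, ml) pairs meeting l ≥ 1 give: l=1 → 3; l=2 → 5; l=3 → 7; l=4 → 9.
Orbitals: 3 + 5 + 7 + 9 = 24. Each orbital carries two spin states, so 24 × 2 = 48 states.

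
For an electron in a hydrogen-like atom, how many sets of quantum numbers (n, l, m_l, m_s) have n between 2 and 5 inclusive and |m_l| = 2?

Count contributing orbitals for each principal shell:
n=3 → 2; n=4 → 4; n=5 → 6.
Orbitals: 2 + 4 + 6 = 12. Including both spin states (m_s = ±1/2) gives 2 × 12 = 24 states.

24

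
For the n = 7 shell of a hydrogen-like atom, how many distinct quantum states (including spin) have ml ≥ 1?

42

The n = 7 shell has l = 0 through 6; check each.
The (l, ml) pairs meeting ml ≥ 1 give: l=1 → 1; l=2 → 2; l=3 → 3; l=4 → 4; l=5 → 5; l=6 → 6.
Orbitals: 1 + 2 + 3 + 4 + 5 + 6 = 21. Each orbital carries two spin states, so 21 × 2 = 42 states.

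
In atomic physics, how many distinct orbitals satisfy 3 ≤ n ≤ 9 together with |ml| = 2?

56

Per-shell orbital counts meeting the constraint:
n=3 → 2; n=4 → 4; n=5 → 6; n=6 → 8; n=7 → 10; n=8 → 12; n=9 → 14.
Total orbitals: 2 + 4 + 6 + 8 + 10 + 12 + 14 = 56.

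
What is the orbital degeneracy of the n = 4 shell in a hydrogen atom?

The n = 4 shell contains n² = 4² = 16 orbitals.

16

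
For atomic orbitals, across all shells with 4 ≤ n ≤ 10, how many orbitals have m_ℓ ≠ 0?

322

Go shell by shell, enumerating (ℓ, m_ℓ) with m_ℓ ≠ 0:
n=4 → 12; n=5 → 20; n=6 → 30; n=7 → 42; n=8 → 56; n=9 → 72; n=10 → 90.
Total orbitals: 12 + 20 + 30 + 42 + 56 + 72 + 90 = 322.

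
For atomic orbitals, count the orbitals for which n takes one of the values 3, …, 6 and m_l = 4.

For each n in the range, tally the orbitals obeying m_l = 4:
n=5 → 1; n=6 → 2.
Total orbitals: 1 + 2 = 3.

3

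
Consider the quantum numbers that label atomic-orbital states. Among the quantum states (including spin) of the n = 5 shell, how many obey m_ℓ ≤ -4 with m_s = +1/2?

1

For n = 5, ℓ ranges over 0 … 4.
Contributions: ℓ=4 → 1.
Orbitals: 1. With m_s fixed to a single value there is one state per orbital, giving 1 state.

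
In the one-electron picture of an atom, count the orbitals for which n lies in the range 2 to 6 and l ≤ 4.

Count contributing orbitals for each principal shell:
n=2 → 4; n=3 → 9; n=4 → 16; n=5 → 25; n=6 → 25.
Total orbitals: 4 + 9 + 16 + 25 + 25 = 79.

79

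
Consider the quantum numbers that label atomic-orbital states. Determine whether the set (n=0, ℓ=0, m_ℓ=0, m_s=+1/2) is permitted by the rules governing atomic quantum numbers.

The principal quantum number must be a positive integer (n ≥ 1), but here n = 0.

Invalid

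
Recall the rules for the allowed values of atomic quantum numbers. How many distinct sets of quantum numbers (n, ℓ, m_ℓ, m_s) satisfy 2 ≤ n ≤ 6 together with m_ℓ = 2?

20

Go shell by shell, enumerating (ℓ, m_ℓ) with m_ℓ = 2:
n=3 → 1; n=4 → 2; n=5 → 3; n=6 → 4.
Orbitals: 1 + 2 + 3 + 4 = 10. Including both spin states (m_s = ±1/2) gives 2 × 10 = 20 states.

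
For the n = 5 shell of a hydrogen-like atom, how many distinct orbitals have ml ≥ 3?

3

With n = 5 the allowed l are 0, 1, …, 4.
The (l, ml) pairs meeting ml ≥ 3 give: l=3 → 1; l=4 → 2.
Total orbitals: 1 + 2 = 3.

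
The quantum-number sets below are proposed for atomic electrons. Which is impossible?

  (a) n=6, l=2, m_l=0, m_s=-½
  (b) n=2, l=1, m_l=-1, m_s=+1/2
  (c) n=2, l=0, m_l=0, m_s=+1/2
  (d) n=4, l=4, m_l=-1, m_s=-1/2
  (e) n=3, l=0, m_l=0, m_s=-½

(d)

(d) has l = 4 ≥ n = 4, violating 0 ≤ l ≤ n−1.
The remaining sets (a), (b), (c), (e) satisfy all four rules.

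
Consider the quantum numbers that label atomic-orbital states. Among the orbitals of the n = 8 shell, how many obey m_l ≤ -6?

Contributions: l=6 → 1; l=7 → 2.
Total orbitals: 1 + 2 = 3.

3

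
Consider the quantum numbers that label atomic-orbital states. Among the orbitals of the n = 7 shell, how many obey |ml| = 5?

4

Contributions: l=5 → 2; l=6 → 2.
Total orbitals: 2 + 2 = 4.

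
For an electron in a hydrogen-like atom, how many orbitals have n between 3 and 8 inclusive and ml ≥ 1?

Treat each shell separately and count matching orbitals:
n=3 → 3; n=4 → 6; n=5 → 10; n=6 → 15; n=7 → 21; n=8 → 28.
Total orbitals: 3 + 6 + 10 + 15 + 21 + 28 = 83.

83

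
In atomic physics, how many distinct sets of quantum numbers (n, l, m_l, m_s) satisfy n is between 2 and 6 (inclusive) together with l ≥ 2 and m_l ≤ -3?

Per-shell orbital counts meeting the constraint:
n=4 → 1; n=5 → 3; n=6 → 6.
Orbitals: 1 + 3 + 6 = 10. Including both spin states (m_s = ±1/2) gives 2 × 10 = 20 states.

20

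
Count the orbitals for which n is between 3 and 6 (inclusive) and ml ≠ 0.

Count contributing orbitals for each principal shell:
n=3 → 6; n=4 → 12; n=5 → 20; n=6 → 30.
Total orbitals: 6 + 12 + 20 + 30 = 68.

68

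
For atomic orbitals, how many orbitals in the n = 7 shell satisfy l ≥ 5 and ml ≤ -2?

9

With n = 7 the allowed l are 0, 1, …, 6.
Contributions: l=5 → 4; l=6 → 5.
Total orbitals: 4 + 5 = 9.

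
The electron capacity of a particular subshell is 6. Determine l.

l = 1 (p)

2(2l+1) = 6 ⇒ 2l+1 = 3 ⇒ l = 1.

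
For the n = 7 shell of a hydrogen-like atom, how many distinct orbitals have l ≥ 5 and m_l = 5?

Go through l = 0, …, 6 (the values permitted for n = 7).
Per l-value: l=5 → 1; l=6 → 1.
Total orbitals: 1 + 1 = 2.

2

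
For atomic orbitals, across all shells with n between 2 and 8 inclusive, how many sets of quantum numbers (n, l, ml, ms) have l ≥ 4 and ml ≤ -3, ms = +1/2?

30

Treat each shell separately and count matching orbitals:
n=5 → 2; n=6 → 5; n=7 → 9; n=8 → 14.
Orbitals: 2 + 5 + 9 + 14 = 30. With ms fixed to +1/2 there is one state per orbital, so 30 states.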